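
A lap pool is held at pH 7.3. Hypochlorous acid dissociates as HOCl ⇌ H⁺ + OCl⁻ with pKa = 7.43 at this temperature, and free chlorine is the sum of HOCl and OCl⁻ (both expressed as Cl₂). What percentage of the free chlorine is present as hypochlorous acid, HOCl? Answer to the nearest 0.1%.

[OCl⁻]/[HOCl] = 10^(pH − pKa) = 10^(7.3 − 7.43) = 10^-0.13 = 0.7413.
Fraction as HOCl = 1 / (1 + 0.7413) = 0.5743.

57.4%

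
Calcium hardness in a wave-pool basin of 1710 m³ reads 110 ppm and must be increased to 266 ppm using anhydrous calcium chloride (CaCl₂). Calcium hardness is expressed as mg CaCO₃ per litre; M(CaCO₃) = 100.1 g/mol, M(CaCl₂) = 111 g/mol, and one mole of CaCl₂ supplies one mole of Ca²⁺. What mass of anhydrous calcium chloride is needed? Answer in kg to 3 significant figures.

Volume: 1710 m³ = 1,710,000 L.
Hardness to add: (266 − 110) = 156 mg/L as CaCO₃ × 1,710,000 L = 266,800 g as CaCO₃.
Moles of Ca²⁺ (1 mol Ca²⁺ ≡ 1 mol CaCO₃): 266,800 / 100.1 g/mol = 2665 mol.
Mass of CaCl₂: 2665 × 111 = 295,800 g.

296 kg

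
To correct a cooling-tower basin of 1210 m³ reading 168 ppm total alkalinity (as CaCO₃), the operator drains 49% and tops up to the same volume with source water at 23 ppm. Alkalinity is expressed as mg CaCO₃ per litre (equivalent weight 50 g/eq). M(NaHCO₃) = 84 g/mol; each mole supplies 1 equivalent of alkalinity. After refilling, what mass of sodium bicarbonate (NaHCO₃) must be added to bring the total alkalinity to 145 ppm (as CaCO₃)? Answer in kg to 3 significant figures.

Volume: 1210 m³ = 1,210,000 L.
After draining 49% and refilling: 168 × 0.51 + 23 × 0.49 = 96.95 ppm.
Deficit to target: 145 − 96.95 = 48.05 mg/L.
As CaCO₃: 48.05 mg/L × 1,210,000 L = 58,140 g; ÷ 50 g/eq ÷ 1 = 1163 mol NaHCO₃.
Mass: 1163 × 84 = 97,680 g.

97.7 kg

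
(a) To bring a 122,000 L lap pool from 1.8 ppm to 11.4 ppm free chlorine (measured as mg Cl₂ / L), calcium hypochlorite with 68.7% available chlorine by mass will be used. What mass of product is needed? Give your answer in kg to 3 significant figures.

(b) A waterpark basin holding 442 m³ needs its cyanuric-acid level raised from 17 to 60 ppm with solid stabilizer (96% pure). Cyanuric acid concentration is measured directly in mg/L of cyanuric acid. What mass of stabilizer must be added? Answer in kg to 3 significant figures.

(a) Chlorine deficit: 11.4 − 1.8 = 9.6 ppm = 9.6 mg/L as Cl₂.
(a) Cl₂ equivalent needed: 9.6 mg/L × 122,000 L = 1,171,000 mg = 1171 g.
(a) Product at 68.7% available chlorine: 1171 / 0.687 = 1705 g.

(b) Volume: 442 m³ = 442,000 L.
(b) CYA to add: (60 − 17) = 43 mg/L × 442,000 L = 19,010 g cyanuric acid.
(b) At 96% purity: 19,010 / 0.96 = 19,800 g product.

(a) 1.70 kg; (b) 19.8 kg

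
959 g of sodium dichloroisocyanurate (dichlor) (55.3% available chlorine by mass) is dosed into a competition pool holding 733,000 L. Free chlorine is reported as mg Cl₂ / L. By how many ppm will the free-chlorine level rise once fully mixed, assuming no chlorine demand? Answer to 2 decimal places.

Available chlorine delivered: 959 g × 0.553 = 530.3 g as Cl₂.
Concentration rise: 530.3 g / 733,000 L = 0.7235 mg/L = 0.72 ppm.

0.72 ppm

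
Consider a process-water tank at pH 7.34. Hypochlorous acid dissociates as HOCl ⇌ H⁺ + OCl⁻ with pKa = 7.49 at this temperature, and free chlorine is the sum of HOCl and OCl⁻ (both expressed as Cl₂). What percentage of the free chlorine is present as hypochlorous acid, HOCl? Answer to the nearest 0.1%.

58.5%

[OCl⁻]/[HOCl] = 10^(pH − pKa) = 10^(7.34 − 7.49) = 10^-0.15 = 0.7079.
Fraction as HOCl = 1 / (1 + 0.7079) = 0.5855.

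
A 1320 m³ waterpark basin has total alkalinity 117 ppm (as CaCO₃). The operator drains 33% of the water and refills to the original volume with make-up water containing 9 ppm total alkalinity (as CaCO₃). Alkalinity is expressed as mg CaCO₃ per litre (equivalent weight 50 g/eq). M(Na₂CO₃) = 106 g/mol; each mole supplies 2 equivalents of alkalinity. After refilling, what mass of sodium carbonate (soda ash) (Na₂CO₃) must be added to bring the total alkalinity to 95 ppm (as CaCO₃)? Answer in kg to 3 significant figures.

19.1 kg

Volume: 1320 m³ = 1,320,000 L.
After draining 33% and refilling: 117 × 0.67 + 9 × 0.33 = 81.36 ppm.
Deficit to target: 95 − 81.36 = 13.64 mg/L.
As CaCO₃: 13.64 mg/L × 1,320,000 L = 18,000 g; ÷ 50 g/eq ÷ 2 = 180 mol Na₂CO₃.
Mass: 180 × 106 = 19,090 g.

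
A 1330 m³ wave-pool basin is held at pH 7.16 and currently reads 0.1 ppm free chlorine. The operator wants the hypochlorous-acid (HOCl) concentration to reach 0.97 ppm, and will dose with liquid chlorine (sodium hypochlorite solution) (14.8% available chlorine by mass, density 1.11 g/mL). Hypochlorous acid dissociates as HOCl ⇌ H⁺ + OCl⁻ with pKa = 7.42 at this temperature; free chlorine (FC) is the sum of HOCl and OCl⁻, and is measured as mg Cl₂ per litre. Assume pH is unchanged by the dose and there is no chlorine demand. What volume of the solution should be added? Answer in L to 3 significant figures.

11.4 L

Volume: 1330 m³ = 1,330,000 L.
[OCl⁻]/[HOCl] = 10^(pH − pKa) = 10^(7.16 − 7.42) = 0.5495; fraction as HOCl = 1/(1 + 0.5495) = 0.6454.
Free chlorine required for 0.97 ppm HOCl: 0.97 / 0.6454 = 1.503 ppm.
FC to add: 1.503 − 0.1 = 1.403 mg/L as Cl₂.
Cl₂ equivalent: 1.403 mg/L × 1,330,000 L = 1866 g.
Product at 14.8% available Cl: 1866 / 0.148 = 12,610 g.
Volume: 12,610 g ÷ 1.11 g/mL = 11,360 mL.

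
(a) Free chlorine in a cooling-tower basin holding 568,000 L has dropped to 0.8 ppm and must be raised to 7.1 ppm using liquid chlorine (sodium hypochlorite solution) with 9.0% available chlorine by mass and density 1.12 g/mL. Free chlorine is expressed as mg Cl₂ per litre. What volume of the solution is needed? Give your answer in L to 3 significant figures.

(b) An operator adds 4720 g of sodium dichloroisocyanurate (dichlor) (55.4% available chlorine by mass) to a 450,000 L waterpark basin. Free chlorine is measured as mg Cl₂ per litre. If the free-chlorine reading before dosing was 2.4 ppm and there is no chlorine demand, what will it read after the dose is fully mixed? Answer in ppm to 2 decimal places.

(a) Chlorine deficit: 7.1 − 0.8 = 6.3 ppm = 6.3 mg/L as Cl₂.
(a) Cl₂ equivalent needed: 6.3 mg/L × 568,000 L = 3,578,000 mg = 3578 g.
(a) Product at 9.0% available chlorine: 3578 / 0.09 = 39,760 g.
(a) Volume at density 1.12 g/mL: 39,760 g ÷ 1.12 g/mL = 35,500 mL.

(b) Available chlorine delivered: 4720 g × 0.554 = 2615 g as Cl₂.
(b) Concentration rise: 2615 g / 450,000 L = 5.811 mg/L = 5.81 ppm.
(b) Final FC: 2.4 + 5.81 = 8.21 ppm.

(a) 35.5 L; (b) 8.21 ppm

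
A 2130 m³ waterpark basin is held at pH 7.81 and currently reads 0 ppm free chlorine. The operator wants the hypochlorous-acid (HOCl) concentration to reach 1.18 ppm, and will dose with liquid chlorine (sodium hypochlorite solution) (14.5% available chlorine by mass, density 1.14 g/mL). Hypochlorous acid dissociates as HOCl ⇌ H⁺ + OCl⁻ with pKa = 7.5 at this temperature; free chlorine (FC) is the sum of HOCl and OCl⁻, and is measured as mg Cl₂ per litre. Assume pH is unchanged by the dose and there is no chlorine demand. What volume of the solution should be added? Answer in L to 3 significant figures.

Volume: 2130 m³ = 2,130,000 L.
[OCl⁻]/[HOCl] = 10^(pH − pKa) = 10^(7.81 − 7.5) = 2.042; fraction as HOCl = 1/(1 + 2.042) = 0.3288.
Free chlorine required for 1.18 ppm HOCl: 1.18 / 0.3288 = 3.589 ppm.
FC to add: 3.589 − 0 = 3.589 mg/L as Cl₂.
Cl₂ equivalent: 3.589 mg/L × 2,130,000 L = 7645 g.
Product at 14.5% available Cl: 7645 / 0.145 = 52,720 g.
Volume: 52,720 g ÷ 1.14 g/mL = 46,250 mL.

46.2 L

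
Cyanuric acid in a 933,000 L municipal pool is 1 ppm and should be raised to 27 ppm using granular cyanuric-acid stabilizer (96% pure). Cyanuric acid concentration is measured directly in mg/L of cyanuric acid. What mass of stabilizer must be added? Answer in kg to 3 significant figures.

CYA to add: (27 − 1) = 26 mg/L × 933,000 L = 24,260 g cyanuric acid.
At 96% purity: 24,260 / 0.96 = 25,270 g product.

25.3 kg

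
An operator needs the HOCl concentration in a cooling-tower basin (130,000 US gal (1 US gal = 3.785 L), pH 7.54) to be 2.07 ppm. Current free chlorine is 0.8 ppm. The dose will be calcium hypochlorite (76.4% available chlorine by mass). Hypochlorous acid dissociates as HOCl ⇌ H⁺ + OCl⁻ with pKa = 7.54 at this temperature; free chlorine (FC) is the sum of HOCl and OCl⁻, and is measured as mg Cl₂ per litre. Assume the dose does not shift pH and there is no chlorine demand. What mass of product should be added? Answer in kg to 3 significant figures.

Volume: 130,000 US gal × 3.785 L/gal = 492,050 L.
[OCl⁻]/[HOCl] = 10^(pH − pKa) = 10^(7.54 − 7.54) = 1; fraction as HOCl = 1/(1 + 1) = 0.5.
Free chlorine required for 2.07 ppm HOCl: 2.07 / 0.5 = 4.14 ppm.
FC to add: 4.14 − 0.8 = 3.34 mg/L as Cl₂.
Cl₂ equivalent: 3.34 mg/L × 492,050 L = 1643 g.
Product at 76.4% available Cl: 1643 / 0.764 = 2151 g.

2.15 kg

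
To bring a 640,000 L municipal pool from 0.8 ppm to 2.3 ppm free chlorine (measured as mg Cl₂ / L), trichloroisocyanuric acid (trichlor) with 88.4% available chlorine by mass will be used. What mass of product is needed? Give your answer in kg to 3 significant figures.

1.09 kg

Chlorine deficit: 2.3 − 0.8 = 1.5 ppm = 1.5 mg/L as Cl₂.
Cl₂ equivalent needed: 1.5 mg/L × 640,000 L = 960,000 mg = 960 g.
Product at 88.4% available chlorine: 960 / 0.884 = 1086 g.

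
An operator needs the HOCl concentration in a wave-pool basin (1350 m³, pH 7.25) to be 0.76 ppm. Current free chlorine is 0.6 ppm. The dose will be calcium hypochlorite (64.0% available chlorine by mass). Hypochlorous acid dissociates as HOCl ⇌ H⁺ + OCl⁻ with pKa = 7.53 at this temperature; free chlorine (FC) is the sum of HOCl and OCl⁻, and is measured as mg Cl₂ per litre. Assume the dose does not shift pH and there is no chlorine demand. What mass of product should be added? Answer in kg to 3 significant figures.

1.18 kg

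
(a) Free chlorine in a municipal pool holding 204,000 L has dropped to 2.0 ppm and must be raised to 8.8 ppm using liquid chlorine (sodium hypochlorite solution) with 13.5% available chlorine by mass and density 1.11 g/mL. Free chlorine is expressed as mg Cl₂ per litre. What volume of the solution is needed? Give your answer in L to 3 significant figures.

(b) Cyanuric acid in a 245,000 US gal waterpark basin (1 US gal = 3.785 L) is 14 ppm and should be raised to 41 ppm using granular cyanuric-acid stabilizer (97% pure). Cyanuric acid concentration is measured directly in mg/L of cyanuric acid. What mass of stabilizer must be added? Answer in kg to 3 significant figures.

(a) 9.26 L; (b) 25.8 kg

(a) Chlorine deficit: 8.8 − 2.0 = 6.8 ppm = 6.8 mg/L as Cl₂.
(a) Cl₂ equivalent needed: 6.8 mg/L × 204,000 L = 1,387,000 mg = 1387 g.
(a) Product at 13.5% available chlorine: 1387 / 0.135 = 10,280 g.
(a) Volume at density 1.11 g/mL: 10,280 g ÷ 1.11 g/mL = 9257 mL.

(b) Volume: 245,000 US gal × 3.785 L/gal = 927,325 L.
(b) CYA to add: (41 − 14) = 27 mg/L × 927,325 L = 25,040 g cyanuric acid.
(b) At 97% purity: 25,040 / 0.97 = 25,810 g product.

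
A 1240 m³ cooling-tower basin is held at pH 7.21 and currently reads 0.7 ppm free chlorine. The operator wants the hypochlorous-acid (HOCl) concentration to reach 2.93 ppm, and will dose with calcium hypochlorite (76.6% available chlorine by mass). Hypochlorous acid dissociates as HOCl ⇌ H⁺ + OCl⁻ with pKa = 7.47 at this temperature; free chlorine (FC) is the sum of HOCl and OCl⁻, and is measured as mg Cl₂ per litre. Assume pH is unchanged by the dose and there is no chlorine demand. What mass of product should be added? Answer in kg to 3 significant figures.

6.22 kg

Volume: 1240 m³ = 1,240,000 L.
[OCl⁻]/[HOCl] = 10^(pH − pKa) = 10^(7.21 − 7.47) = 0.5495; fraction as HOCl = 1/(1 + 0.5495) = 0.6454.
Free chlorine required for 2.93 ppm HOCl: 2.93 / 0.6454 = 4.54 ppm.
FC to add: 4.54 − 0.7 = 3.84 mg/L as Cl₂.
Cl₂ equivalent: 3.84 mg/L × 1,240,000 L = 4762 g.
Product at 76.6% available Cl: 4762 / 0.766 = 6216 g.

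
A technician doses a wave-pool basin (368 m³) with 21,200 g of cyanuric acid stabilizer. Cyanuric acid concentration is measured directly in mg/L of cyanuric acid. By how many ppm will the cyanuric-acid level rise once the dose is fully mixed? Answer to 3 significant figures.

Volume: 368 m³ = 368,000 L.
Rise: 21,200 g / 368,000 L × 1000 = 57.61 mg/L.

57.6 ppm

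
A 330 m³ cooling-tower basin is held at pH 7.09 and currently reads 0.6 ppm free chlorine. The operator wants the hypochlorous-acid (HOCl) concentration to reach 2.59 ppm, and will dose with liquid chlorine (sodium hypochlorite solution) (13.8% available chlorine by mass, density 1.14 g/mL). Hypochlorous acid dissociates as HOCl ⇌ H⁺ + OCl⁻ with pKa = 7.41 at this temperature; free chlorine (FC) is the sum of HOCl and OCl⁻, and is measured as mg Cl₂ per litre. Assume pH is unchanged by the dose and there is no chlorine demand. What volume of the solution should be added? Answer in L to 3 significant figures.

Volume: 330 m³ = 330,000 L.
[OCl⁻]/[HOCl] = 10^(pH − pKa) = 10^(7.09 − 7.41) = 0.4786; fraction as HOCl = 1/(1 + 0.4786) = 0.6763.
Free chlorine required for 2.59 ppm HOCl: 2.59 / 0.6763 = 3.83 ppm.
FC to add: 3.83 − 0.6 = 3.23 mg/L as Cl₂.
Cl₂ equivalent: 3.23 mg/L × 330,000 L = 1066 g.
Product at 13.8% available Cl: 1066 / 0.138 = 7723 g.
Volume: 7723 g ÷ 1.14 g/mL = 6775 mL.

6.77 L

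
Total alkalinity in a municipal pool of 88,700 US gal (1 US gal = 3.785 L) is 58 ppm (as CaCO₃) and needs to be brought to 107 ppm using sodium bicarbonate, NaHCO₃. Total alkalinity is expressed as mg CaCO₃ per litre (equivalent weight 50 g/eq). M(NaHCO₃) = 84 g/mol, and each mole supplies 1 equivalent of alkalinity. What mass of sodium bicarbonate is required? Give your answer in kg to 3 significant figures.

Volume: 88,700 US gal × 3.785 L/gal = 335,730 L.
Alkalinity to add: (107 − 58) = 49 mg/L as CaCO₃ × 335,730 L = 16,450 g as CaCO₃.
Equivalents: 16,450 g ÷ 50 g/eq = 329 eq.
NaHCO₃ supplies 1 eq per mole → 329 mol.
Mass: 329 mol × 84 g/mol = 27,640 g.

27.6 kg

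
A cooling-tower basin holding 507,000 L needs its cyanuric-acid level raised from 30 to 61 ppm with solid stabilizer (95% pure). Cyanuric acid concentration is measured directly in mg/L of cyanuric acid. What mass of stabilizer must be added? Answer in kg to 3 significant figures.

CYA to add: (61 − 30) = 31 mg/L × 507,000 L = 15,720 g cyanuric acid.
At 95% purity: 15,720 / 0.95 = 16,540 g product.

16.5 kg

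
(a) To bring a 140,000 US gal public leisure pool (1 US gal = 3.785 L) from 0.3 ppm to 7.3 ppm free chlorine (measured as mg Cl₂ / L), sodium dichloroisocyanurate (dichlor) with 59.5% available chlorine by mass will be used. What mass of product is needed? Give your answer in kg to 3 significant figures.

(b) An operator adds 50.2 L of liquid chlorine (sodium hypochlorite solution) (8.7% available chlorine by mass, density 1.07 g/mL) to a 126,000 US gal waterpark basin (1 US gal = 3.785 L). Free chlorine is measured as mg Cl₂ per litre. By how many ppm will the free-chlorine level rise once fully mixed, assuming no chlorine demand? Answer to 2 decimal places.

(a) Volume: 140,000 US gal × 3.785 L/gal = 529,900 L.
(a) Chlorine deficit: 7.3 − 0.3 = 7 ppm = 7 mg/L as Cl₂.
(a) Cl₂ equivalent needed: 7 mg/L × 529,900 L = 3,709,000 mg = 3709 g.
(a) Product at 59.5% available chlorine: 3709 / 0.595 = 6234 g.

(b) Volume: 126,000 US gal × 3.785 L/gal = 476,910 L.
(b) Mass of solution: 50.2 L × 1000 mL/L × 1.07 g/mL = 53,710 g.
(b) Available chlorine delivered: 53,710 g × 0.087 = 4673 g as Cl₂.
(b) Concentration rise: 4673 g / 476,910 L = 9.799 mg/L = 9.80 ppm.

(a) 6.23 kg; (b) 9.80 ppm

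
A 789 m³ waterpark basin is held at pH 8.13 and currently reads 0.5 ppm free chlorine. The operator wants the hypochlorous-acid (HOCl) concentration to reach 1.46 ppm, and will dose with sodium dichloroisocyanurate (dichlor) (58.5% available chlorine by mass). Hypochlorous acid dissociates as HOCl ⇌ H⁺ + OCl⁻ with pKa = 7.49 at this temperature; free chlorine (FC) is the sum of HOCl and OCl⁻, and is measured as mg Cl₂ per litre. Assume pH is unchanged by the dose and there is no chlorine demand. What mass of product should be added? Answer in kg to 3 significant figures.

Volume: 789 m³ = 789,000 L.
[OCl⁻]/[HOCl] = 10^(pH − pKa) = 10^(8.13 − 7.49) = 4.365; fraction as HOCl = 1/(1 + 4.365) = 0.1864.
Free chlorine required for 1.46 ppm HOCl: 1.46 / 0.1864 = 7.833 ppm.
FC to add: 7.833 − 0.5 = 7.333 mg/L as Cl₂.
Cl₂ equivalent: 7.333 mg/L × 789,000 L = 5786 g.
Product at 58.5% available Cl: 5786 / 0.585 = 9890 g.

9.89 kg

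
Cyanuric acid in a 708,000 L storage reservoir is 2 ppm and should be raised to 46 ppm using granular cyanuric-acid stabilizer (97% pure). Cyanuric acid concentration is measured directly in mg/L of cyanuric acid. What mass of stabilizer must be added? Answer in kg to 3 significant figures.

32.1 kg

CYA to add: (46 − 2) = 44 mg/L × 708,000 L = 31,150 g cyanuric acid.
At 97% purity: 31,150 / 0.97 = 32,120 g product.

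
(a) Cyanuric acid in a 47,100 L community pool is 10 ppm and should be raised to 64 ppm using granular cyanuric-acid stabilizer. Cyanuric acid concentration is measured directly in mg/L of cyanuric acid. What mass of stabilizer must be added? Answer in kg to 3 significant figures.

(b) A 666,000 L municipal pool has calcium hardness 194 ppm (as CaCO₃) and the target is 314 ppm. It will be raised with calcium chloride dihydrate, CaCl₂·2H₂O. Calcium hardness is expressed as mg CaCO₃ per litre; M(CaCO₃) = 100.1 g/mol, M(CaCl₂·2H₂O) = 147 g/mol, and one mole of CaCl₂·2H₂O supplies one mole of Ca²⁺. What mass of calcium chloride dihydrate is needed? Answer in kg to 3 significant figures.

(a) CYA to add: (64 − 10) = 54 mg/L × 47,100 L = 2543 g cyanuric acid.

(b) Hardness to add: (314 − 194) = 120 mg/L as CaCO₃ × 666,000 L = 79,920 g as CaCO₃.
(b) Moles of Ca²⁺ (1 mol Ca²⁺ ≡ 1 mol CaCO₃): 79,920 / 100.1 g/mol = 798.4 mol.
(b) Mass of CaCl₂·2H₂O: 798.4 × 147 = 117,400 g.

(a) 2.54 kg; (b) 117 kg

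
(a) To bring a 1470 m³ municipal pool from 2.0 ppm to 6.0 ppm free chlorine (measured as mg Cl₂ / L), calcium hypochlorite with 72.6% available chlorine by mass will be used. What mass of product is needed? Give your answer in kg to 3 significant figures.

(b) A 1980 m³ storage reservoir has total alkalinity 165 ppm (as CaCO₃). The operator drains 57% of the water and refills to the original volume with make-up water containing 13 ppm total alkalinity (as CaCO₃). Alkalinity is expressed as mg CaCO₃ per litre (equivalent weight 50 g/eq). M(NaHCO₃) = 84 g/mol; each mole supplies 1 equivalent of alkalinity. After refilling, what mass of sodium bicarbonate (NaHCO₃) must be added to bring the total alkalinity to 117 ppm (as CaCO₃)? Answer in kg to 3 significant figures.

(a) 8.10 kg; (b) 129 kg

(a) Volume: 1470 m³ = 1,470,000 L.
(a) Chlorine deficit: 6.0 − 2.0 = 4 ppm = 4 mg/L as Cl₂.
(a) Cl₂ equivalent needed: 4 mg/L × 1,470,000 L = 5,880,000 mg = 5880 g.
(a) Product at 72.6% available chlorine: 5880 / 0.726 = 8099 g.

(b) Volume: 1980 m³ = 1,980,000 L.
(b) After draining 57% and refilling: 165 × 0.43 + 13 × 0.57 = 78.36 ppm.
(b) Deficit to target: 117 − 78.36 = 38.64 mg/L.
(b) As CaCO₃: 38.64 mg/L × 1,980,000 L = 76,510 g; ÷ 50 g/eq ÷ 1 = 1530 mol NaHCO₃.
(b) Mass: 1530 × 84 = 128,500 g.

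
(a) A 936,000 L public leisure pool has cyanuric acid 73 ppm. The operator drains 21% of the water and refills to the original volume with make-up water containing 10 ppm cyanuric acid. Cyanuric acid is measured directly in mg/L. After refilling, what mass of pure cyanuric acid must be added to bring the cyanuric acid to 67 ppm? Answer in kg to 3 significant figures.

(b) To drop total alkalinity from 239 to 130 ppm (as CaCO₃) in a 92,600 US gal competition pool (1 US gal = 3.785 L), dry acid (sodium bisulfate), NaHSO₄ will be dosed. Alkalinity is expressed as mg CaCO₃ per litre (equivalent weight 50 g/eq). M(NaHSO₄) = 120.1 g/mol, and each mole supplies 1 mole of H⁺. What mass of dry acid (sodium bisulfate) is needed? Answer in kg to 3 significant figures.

(a) 6.77 kg; (b) 91.8 kg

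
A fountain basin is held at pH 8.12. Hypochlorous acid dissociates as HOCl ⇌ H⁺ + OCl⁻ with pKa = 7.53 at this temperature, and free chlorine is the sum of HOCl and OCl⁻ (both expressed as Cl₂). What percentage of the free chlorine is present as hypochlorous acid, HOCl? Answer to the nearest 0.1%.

20.4%

[OCl⁻]/[HOCl] = 10^(pH − pKa) = 10^(8.12 − 7.53) = 10^0.59 = 3.89.
Fraction as HOCl = 1 / (1 + 3.89) = 0.2045.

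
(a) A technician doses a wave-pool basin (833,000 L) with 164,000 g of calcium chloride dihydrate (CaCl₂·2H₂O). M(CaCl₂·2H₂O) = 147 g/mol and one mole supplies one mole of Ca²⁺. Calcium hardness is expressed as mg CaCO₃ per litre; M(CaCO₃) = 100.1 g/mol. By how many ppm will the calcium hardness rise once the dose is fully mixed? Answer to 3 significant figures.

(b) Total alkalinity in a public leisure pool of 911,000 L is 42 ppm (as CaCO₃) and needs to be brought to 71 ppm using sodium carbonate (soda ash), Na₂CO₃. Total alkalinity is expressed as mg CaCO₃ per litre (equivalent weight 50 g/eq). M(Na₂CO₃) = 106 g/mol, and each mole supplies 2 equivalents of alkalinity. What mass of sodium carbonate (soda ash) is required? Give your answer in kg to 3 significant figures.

(a) Moles of Ca²⁺: 164,000 g ÷ 147 g/mol = 1116 mol.
(a) As CaCO₃: 1116 mol × 100.1 g/mol = 111,700 g.
(a) Rise: 111,700 g / 833,000 L × 1000 = 134.1 mg/L.

(b) Alkalinity to add: (71 − 42) = 29 mg/L as CaCO₃ × 911,000 L = 26,420 g as CaCO₃.
(b) Equivalents: 26,420 g ÷ 50 g/eq = 528.4 eq.
(b) Each mole of Na₂CO₃ supplies 2 eq, so 528.4 / 2 = 264.2 mol.
(b) Mass: 264.2 mol × 106 g/mol = 28,000 g.

(a) 134 ppm; (b) 28.0 kg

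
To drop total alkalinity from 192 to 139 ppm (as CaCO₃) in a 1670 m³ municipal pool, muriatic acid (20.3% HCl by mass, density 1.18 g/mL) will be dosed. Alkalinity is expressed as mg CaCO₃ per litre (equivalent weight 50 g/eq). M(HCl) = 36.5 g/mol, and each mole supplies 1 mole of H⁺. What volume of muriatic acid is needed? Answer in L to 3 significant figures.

270 L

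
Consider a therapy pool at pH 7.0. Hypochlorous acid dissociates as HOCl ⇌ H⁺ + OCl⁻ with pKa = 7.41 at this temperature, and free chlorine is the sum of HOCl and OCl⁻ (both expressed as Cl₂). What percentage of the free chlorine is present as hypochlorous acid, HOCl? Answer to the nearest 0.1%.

72.0%

[OCl⁻]/[HOCl] = 10^(pH − pKa) = 10^(7.0 − 7.41) = 10^-0.41 = 0.389.
Fraction as HOCl = 1 / (1 + 0.389) = 0.7199.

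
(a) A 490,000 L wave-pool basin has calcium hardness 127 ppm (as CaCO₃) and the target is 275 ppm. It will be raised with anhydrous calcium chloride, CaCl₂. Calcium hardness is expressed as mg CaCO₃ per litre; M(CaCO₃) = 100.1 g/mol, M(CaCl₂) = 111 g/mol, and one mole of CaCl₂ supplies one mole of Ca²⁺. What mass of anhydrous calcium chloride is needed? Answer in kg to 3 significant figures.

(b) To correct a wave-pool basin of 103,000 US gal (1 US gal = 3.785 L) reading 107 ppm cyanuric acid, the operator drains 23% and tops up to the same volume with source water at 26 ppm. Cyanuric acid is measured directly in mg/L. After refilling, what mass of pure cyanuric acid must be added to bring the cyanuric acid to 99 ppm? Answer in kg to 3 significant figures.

(a) 80.4 kg; (b) 4.14 kg

(a) Hardness to add: (275 − 127) = 148 mg/L as CaCO₃ × 490,000 L = 72,520 g as CaCO₃.
(a) Moles of Ca²⁺ (1 mol Ca²⁺ ≡ 1 mol CaCO₃): 72,520 / 100.1 g/mol = 724.5 mol.
(a) Mass of CaCl₂: 724.5 × 111 = 80,420 g.

(b) Volume: 103,000 US gal × 3.785 L/gal = 389,855 L.
(b) After draining 23% and refilling: 107 × 0.77 + 26 × 0.23 = 88.37 ppm.
(b) Deficit to target: 99 − 88.37 = 10.63 mg/L.
(b) Mass: 10.63 mg/L × 389,855 L = 4144 g cyanuric acid.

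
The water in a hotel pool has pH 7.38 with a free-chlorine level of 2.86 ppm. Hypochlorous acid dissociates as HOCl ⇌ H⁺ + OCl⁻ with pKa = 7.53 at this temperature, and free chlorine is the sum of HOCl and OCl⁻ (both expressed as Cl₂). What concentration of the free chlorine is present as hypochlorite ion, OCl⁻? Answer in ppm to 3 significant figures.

1.19 ppm

[OCl⁻]/[HOCl] = 10^(pH − pKa) = 10^(7.38 − 7.53) = 10^-0.15 = 0.7079.
Fraction as HOCl = 1 / (1 + 0.7079) = 0.5855.
OCl⁻ = (1 − 0.5855) × 2.86 ppm = 1.185 ppm.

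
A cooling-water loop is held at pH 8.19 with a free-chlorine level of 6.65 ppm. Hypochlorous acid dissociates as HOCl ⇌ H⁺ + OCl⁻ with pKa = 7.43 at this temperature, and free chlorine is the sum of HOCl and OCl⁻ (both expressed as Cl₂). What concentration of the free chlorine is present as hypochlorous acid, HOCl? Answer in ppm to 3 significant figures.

[OCl⁻]/[HOCl] = 10^(pH − pKa) = 10^(8.19 − 7.43) = 10^0.76 = 5.754.
Fraction as HOCl = 1 / (1 + 5.754) = 0.1481.
HOCl = 0.1481 × 6.65 ppm = 0.9845 ppm.

0.985 ppm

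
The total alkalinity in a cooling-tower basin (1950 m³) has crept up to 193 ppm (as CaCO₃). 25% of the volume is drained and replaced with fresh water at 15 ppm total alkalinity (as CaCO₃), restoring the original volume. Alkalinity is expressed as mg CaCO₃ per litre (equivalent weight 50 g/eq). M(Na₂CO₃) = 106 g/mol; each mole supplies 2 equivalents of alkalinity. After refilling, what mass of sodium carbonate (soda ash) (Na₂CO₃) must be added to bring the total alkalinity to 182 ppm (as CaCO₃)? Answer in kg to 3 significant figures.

69.2 kg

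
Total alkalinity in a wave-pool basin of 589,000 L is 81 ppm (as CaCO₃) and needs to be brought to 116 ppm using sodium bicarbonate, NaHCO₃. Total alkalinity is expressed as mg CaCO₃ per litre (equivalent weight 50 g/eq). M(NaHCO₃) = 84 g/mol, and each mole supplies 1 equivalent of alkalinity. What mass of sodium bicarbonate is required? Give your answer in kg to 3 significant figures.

34.6 kg

Alkalinity to add: (116 − 81) = 35 mg/L as CaCO₃ × 589,000 L = 20,620 g as CaCO₃.
Equivalents: 20,620 g ÷ 50 g/eq = 412.3 eq.
NaHCO₃ supplies 1 eq per mole → 412.3 mol.
Mass: 412.3 mol × 84 g/mol = 34,630 g.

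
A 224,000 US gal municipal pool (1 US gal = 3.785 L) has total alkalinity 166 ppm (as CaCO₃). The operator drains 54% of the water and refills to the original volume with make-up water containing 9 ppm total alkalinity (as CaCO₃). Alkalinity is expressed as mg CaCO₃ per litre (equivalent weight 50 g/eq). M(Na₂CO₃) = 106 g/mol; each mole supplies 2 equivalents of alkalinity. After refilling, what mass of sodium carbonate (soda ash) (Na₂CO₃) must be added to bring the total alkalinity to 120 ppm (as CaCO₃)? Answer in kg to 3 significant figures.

Volume: 224,000 US gal × 3.785 L/gal = 847,840 L.
After draining 54% and refilling: 166 × 0.46 + 9 × 0.54 = 81.22 ppm.
Deficit to target: 120 − 81.22 = 38.78 mg/L.
As CaCO₃: 38.78 mg/L × 847,840 L = 32,880 g; ÷ 50 g/eq ÷ 2 = 328.8 mol Na₂CO₃.
Mass: 328.8 × 106 = 34,850 g.

34.9 kg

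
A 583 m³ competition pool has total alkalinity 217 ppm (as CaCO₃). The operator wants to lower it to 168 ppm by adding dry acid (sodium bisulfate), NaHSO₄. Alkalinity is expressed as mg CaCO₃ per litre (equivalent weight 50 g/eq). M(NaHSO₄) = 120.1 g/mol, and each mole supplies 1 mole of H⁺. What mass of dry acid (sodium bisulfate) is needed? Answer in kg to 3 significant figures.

68.6 kg

Volume: 583 m³ = 583,000 L.
Alkalinity to neutralize: (217 − 168) = 49 mg/L as CaCO₃ × 583,000 L = 28,570 g as CaCO₃.
Equivalents of H⁺ required: 28,570 ÷ 50 g/eq = 571.3 eq = 571.3 mol NaHSO₄.
Mass of NaHSO₄: 571.3 × 120.1 = 68,620 g.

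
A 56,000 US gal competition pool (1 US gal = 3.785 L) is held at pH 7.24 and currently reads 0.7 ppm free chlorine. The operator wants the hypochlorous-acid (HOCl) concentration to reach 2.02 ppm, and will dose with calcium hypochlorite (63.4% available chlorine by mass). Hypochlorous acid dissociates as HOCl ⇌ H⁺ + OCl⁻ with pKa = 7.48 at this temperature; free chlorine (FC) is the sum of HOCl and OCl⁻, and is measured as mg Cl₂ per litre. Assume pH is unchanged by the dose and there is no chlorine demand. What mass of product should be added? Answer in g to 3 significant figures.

Volume: 56,000 US gal × 3.785 L/gal = 211,960 L.
[OCl⁻]/[HOCl] = 10^(pH − pKa) = 10^(7.24 − 7.48) = 0.5754; fraction as HOCl = 1/(1 + 0.5754) = 0.6347.
Free chlorine required for 2.02 ppm HOCl: 2.02 / 0.6347 = 3.182 ppm.
FC to add: 3.182 − 0.7 = 2.482 mg/L as Cl₂.
Cl₂ equivalent: 2.482 mg/L × 211,960 L = 526.2 g.
Product at 63.4% available Cl: 526.2 / 0.634 = 829.9 g.

830 g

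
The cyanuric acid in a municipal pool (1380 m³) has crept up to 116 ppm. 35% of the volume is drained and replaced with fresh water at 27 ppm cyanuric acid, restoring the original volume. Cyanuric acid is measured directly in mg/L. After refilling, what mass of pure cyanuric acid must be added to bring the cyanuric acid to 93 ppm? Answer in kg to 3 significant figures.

Volume: 1380 m³ = 1,380,000 L.
After draining 35% and refilling: 116 × 0.65 + 27 × 0.35 = 84.85 ppm.
Deficit to target: 93 − 84.85 = 8.15 mg/L.
Mass: 8.15 mg/L × 1,380,000 L = 11,250 g cyanuric acid.

11.2 kg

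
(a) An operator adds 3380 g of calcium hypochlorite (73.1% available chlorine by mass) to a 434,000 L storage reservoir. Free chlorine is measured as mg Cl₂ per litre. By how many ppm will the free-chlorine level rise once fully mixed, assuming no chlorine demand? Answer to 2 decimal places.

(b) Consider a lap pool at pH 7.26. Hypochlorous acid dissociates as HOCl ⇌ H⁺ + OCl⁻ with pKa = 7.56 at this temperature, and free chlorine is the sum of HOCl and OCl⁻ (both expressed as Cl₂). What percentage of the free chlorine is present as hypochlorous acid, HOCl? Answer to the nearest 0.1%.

(a) Available chlorine delivered: 3380 g × 0.731 = 2471 g as Cl₂.
(a) Concentration rise: 2471 g / 434,000 L = 5.693 mg/L = 5.69 ppm.

(b) [OCl⁻]/[HOCl] = 10^(pH − pKa) = 10^(7.26 − 7.56) = 10^-0.30 = 0.5012.
(b) Fraction as HOCl = 1 / (1 + 0.5012) = 0.6661.

(a) 5.69 ppm; (b) 66.6%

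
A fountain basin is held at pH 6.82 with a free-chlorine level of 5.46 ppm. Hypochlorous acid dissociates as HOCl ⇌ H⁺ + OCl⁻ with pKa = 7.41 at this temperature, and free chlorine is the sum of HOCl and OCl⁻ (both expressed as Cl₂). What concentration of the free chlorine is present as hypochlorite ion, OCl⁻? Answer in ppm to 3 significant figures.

[OCl⁻]/[HOCl] = 10^(pH − pKa) = 10^(6.82 − 7.41) = 10^-0.59 = 0.257.
Fraction as HOCl = 1 / (1 + 0.257) = 0.7955.
OCl⁻ = (1 − 0.7955) × 5.46 ppm = 1.116 ppm.

1.12 ppm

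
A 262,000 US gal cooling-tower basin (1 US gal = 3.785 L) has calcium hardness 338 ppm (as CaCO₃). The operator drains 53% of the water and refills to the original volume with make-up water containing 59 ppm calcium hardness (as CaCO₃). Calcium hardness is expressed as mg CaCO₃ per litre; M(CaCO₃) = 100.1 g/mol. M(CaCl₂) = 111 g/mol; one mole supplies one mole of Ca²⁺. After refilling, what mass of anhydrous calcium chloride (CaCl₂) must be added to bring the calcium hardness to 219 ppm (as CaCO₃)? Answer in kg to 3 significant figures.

31.7 kg

Volume: 262,000 US gal × 3.785 L/gal = 991,670 L.
After draining 53% and refilling: 338 × 0.47 + 59 × 0.53 = 190.13 ppm.
Deficit to target: 219 − 190.13 = 28.87 mg/L.
As CaCO₃: 28.87 mg/L × 991,670 L = 28,630 g; ÷ 100.1 = 286 mol Ca²⁺.
Mass: 286 × 111 = 31,750 g.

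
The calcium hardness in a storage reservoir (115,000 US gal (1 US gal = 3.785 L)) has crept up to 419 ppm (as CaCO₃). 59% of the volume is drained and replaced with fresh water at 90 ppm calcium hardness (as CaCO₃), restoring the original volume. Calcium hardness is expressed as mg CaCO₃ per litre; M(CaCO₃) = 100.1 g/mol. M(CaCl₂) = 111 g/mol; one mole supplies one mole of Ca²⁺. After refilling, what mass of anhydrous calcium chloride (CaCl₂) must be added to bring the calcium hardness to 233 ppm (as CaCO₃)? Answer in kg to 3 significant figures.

3.91 kg

Volume: 115,000 US gal × 3.785 L/gal = 435,275 L.
After draining 59% and refilling: 419 × 0.41 + 90 × 0.59 = 224.89 ppm.
Deficit to target: 233 − 224.89 = 8.11 mg/L.
As CaCO₃: 8.11 mg/L × 435,275 L = 3530 g; ÷ 100.1 = 35.27 mol Ca²⁺.
Mass: 35.27 × 111 = 3914 g.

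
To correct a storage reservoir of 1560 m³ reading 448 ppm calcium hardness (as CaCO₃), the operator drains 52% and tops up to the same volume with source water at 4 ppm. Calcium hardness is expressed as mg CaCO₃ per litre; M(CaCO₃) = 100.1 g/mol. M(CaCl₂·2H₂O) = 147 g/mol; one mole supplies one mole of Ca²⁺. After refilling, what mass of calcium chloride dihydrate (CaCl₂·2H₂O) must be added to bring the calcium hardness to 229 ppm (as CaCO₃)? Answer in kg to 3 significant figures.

Volume: 1560 m³ = 1,560,000 L.
After draining 52% and refilling: 448 × 0.48 + 4 × 0.52 = 217.12 ppm.
Deficit to target: 229 − 217.12 = 11.88 mg/L.
As CaCO₃: 11.88 mg/L × 1,560,000 L = 18,530 g; ÷ 100.1 = 185.1 mol Ca²⁺.
Mass: 185.1 × 147 = 27,220 g.

27.2 kg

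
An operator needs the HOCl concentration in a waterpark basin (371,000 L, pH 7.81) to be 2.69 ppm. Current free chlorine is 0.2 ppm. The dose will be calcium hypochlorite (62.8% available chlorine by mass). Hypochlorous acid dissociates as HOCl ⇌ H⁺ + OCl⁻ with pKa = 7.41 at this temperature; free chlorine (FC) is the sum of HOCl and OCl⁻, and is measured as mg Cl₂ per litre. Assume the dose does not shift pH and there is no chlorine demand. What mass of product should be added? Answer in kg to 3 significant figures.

5.46 kg

[OCl⁻]/[HOCl] = 10^(pH − pKa) = 10^(7.81 − 7.41) = 2.512; fraction as HOCl = 1/(1 + 2.512) = 0.2847.
Free chlorine required for 2.69 ppm HOCl: 2.69 / 0.2847 = 9.447 ppm.
FC to add: 9.447 − 0.2 = 9.247 mg/L as Cl₂.
Cl₂ equivalent: 9.247 mg/L × 371,000 L = 3431 g.
Product at 62.8% available Cl: 3431 / 0.628 = 5463 g.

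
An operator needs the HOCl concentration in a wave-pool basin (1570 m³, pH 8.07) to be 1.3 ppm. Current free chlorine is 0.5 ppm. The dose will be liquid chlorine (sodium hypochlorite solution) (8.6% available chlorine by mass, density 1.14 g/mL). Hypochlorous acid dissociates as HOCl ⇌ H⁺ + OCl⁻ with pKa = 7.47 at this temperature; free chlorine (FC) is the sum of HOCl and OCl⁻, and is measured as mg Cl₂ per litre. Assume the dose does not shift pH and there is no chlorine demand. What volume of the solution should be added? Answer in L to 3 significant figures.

Volume: 1570 m³ = 1,570,000 L.
[OCl⁻]/[HOCl] = 10^(pH − pKa) = 10^(8.07 − 7.47) = 3.981; fraction as HOCl = 1/(1 + 3.981) = 0.2008.
Free chlorine required for 1.3 ppm HOCl: 1.3 / 0.2008 = 6.475 ppm.
FC to add: 6.475 − 0.5 = 5.975 mg/L as Cl₂.
Cl₂ equivalent: 5.975 mg/L × 1,570,000 L = 9381 g.
Product at 8.6% available Cl: 9381 / 0.086 = 109,100 g.
Volume: 109,100 g ÷ 1.14 g/mL = 95,690 mL.

95.7 L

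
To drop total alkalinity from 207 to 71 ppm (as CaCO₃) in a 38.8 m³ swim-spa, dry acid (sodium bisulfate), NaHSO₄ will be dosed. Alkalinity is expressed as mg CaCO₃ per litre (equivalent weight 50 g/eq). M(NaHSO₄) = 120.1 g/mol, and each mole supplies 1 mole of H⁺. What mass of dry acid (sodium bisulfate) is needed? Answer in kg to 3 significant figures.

12.7 kg

Volume: 38.8 m³ = 38,800 L.
Alkalinity to neutralize: (207 − 71) = 136 mg/L as CaCO₃ × 38,800 L = 5277 g as CaCO₃.
Equivalents of H⁺ required: 5277 ÷ 50 g/eq = 105.5 eq = 105.5 mol NaHSO₄.
Mass of NaHSO₄: 105.5 × 120.1 = 12,670 g.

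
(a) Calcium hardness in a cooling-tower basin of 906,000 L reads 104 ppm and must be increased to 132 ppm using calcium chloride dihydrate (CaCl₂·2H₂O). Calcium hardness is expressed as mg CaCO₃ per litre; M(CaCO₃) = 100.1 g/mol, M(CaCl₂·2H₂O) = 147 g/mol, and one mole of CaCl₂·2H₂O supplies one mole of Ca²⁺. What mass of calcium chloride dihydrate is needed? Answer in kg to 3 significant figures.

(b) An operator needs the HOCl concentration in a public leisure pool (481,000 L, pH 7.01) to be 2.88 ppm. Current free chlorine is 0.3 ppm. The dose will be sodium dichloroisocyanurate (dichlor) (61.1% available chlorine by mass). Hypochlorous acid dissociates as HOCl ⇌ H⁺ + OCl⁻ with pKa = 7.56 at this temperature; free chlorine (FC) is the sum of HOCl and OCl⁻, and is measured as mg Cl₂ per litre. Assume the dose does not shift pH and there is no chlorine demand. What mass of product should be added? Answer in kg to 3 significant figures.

(a) 37.3 kg; (b) 2.67 kg

(a) Hardness to add: (132 − 104) = 28 mg/L as CaCO₃ × 906,000 L = 25,370 g as CaCO₃.
(a) Moles of Ca²⁺ (1 mol Ca²⁺ ≡ 1 mol CaCO₃): 25,370 / 100.1 g/mol = 253.4 mol.
(a) Mass of CaCl₂·2H₂O: 253.4 × 147 = 37,250 g.

(b) [OCl⁻]/[HOCl] = 10^(pH − pKa) = 10^(7.01 − 7.56) = 0.2818; fraction as HOCl = 1/(1 + 0.2818) = 0.7801.
(b) Free chlorine required for 2.88 ppm HOCl: 2.88 / 0.7801 = 3.692 ppm.
(b) FC to add: 3.692 − 0.3 = 3.392 mg/L as Cl₂.
(b) Cl₂ equivalent: 3.392 mg/L × 481,000 L = 1631 g.
(b) Product at 61.1% available Cl: 1631 / 0.611 = 2670 g.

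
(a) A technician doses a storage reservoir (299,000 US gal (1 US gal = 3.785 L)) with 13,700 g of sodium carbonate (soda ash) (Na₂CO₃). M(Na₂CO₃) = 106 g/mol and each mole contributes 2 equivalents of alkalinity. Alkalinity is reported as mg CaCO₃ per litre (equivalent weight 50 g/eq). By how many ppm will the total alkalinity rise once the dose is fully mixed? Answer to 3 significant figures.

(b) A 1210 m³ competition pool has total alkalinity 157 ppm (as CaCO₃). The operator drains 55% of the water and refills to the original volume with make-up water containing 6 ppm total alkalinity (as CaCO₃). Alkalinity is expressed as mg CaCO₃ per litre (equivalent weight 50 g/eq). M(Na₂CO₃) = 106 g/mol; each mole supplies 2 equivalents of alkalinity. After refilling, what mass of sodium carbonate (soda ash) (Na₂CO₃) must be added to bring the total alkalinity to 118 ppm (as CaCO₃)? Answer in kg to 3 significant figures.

(a) Volume: 299,000 US gal × 3.785 L/gal = 1,131,715 L.
(a) Moles of Na₂CO₃: 13,700 g ÷ 106 g/mol = 129.2 mol → 258.5 eq of alkalinity.
(a) As CaCO₃: 258.5 eq × 50 g/eq = 12,920 g.
(a) Rise: 12,920 g / 1,131,715 L × 1000 = 11.42 mg/L.

(b) Volume: 1210 m³ = 1,210,000 L.
(b) After draining 55% and refilling: 157 × 0.45 + 6 × 0.55 = 73.95 ppm.
(b) Deficit to target: 118 − 73.95 = 44.05 mg/L.
(b) As CaCO₃: 44.05 mg/L × 1,210,000 L = 53,300 g; ÷ 50 g/eq ÷ 2 = 533 mol Na₂CO₃.
(b) Mass: 533 × 106 = 56,500 g.

(a) 11.4 ppm; (b) 56.5 kg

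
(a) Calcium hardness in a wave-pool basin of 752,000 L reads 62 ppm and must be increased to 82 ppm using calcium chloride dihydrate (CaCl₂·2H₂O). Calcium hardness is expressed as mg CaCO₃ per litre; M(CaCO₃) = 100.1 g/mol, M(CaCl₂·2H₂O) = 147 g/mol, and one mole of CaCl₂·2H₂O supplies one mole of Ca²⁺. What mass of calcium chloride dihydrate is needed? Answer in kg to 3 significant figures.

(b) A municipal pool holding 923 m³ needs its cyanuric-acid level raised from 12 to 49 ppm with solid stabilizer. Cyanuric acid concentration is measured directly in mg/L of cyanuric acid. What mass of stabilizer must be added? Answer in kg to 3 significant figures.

(a) 22.1 kg; (b) 34.2 kg

(a) Hardness to add: (82 − 62) = 20 mg/L as CaCO₃ × 752,000 L = 15,040 g as CaCO₃.
(a) Moles of Ca²⁺ (1 mol Ca²⁺ ≡ 1 mol CaCO₃): 15,040 / 100.1 g/mol = 150.2 mol.
(a) Mass of CaCl₂·2H₂O: 150.2 × 147 = 22,090 g.

(b) Volume: 923 m³ = 923,000 L.
(b) CYA to add: (49 − 12) = 37 mg/L × 923,000 L = 34,150 g cyanuric acid.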